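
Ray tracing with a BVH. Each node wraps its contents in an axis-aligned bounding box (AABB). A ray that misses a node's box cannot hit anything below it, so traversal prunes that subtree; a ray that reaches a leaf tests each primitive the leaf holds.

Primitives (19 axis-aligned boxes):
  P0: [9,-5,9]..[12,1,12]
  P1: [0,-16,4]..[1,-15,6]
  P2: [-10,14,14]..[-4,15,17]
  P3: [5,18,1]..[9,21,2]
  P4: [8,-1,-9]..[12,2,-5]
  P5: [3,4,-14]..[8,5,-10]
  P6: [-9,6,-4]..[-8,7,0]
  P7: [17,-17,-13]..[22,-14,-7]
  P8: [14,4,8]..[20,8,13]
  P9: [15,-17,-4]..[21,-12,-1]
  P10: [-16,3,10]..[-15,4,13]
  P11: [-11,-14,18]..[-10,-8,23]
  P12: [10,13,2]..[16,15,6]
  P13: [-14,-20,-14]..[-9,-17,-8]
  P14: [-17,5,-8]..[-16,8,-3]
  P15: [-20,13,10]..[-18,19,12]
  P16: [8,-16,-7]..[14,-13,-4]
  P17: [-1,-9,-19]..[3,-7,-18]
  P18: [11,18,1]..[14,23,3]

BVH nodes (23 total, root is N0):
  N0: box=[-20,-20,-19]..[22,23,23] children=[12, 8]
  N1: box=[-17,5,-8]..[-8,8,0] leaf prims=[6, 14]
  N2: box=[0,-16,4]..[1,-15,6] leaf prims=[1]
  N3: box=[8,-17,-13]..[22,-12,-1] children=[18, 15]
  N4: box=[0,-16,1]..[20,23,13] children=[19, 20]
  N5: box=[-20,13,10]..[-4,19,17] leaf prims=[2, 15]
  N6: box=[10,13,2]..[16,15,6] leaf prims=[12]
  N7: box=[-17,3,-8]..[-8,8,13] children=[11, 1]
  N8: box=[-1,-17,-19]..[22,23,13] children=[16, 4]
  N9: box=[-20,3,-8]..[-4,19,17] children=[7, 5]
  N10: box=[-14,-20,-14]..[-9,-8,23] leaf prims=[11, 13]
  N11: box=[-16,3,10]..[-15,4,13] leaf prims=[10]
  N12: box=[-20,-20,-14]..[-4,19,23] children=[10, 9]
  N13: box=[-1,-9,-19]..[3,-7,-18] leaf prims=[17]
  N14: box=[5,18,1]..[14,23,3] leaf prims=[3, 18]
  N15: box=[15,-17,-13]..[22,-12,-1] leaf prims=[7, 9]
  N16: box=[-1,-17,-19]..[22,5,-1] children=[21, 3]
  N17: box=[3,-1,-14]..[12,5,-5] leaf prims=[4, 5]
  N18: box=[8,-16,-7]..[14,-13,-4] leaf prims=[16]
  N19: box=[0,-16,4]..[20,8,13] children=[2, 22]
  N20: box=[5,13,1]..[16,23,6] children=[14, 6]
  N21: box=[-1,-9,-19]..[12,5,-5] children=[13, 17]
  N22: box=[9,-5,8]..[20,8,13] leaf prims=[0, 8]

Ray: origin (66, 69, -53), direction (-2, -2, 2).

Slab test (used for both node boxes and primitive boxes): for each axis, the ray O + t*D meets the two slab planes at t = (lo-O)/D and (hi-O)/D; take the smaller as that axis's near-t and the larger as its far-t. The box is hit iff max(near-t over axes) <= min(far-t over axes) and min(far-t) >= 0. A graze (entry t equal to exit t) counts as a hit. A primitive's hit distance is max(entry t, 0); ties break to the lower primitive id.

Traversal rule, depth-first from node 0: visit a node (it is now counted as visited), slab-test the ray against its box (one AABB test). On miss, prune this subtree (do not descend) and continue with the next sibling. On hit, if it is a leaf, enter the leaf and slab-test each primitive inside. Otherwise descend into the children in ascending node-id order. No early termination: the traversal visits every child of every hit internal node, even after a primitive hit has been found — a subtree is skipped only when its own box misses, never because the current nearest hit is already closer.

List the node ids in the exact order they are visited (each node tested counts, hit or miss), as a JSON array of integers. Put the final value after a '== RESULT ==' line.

Traverse from the root:
N0 x:[22,43] y:[23,89/2] z:[17,38] -> hit [23,38], descend [8, 12]
  N8 x:[22,67/2] y:[23,43] z:[17,33] -> hit [23,33], descend [4, 16]
    N4 x:[23,33] y:[23,85/2] z:[27,33] -> hit [27,33], descend [19, 20]
      N19 x:[23,33] y:[61/2,85/2] z:[57/2,33] -> hit [61/2,33], descend [2, 22]
        N2 x:[65/2,33] y:[42,85/2] z:[57/2,59/2] -> miss, prune
        N22 x:[23,57/2] y:[61/2,37] z:[61/2,33] -> miss, prune
      N20 x:[25,61/2] y:[23,28] z:[27,59/2] -> hit [27,28], descend [6, 14]
        N6 x:[25,28] y:[27,28] z:[55/2,59/2] -> hit [55/2,28] leaf, test {P12@t=55/2}
        N14 x:[26,61/2] y:[23,51/2] z:[27,28] -> miss, prune
    N16 x:[22,67/2] y:[32,43] z:[17,26] -> miss, prune
  N12 x:[35,43] y:[25,89/2] z:[39/2,38] -> hit [35,38], descend [9, 10]
    N9 x:[35,43] y:[25,33] z:[45/2,35] -> miss, prune
    N10 x:[75/2,40] y:[77/2,89/2] z:[39/2,38] -> miss, prune

order=[0, 8, 4, 19, 2, 22, 20, 6, 14, 16, 12, 9, 10]  |boxes|=13  |leaves|=1  hit=P12

== RESULT ==
[0, 8, 4, 19, 2, 22, 20, 6, 14, 16, 12, 9, 10]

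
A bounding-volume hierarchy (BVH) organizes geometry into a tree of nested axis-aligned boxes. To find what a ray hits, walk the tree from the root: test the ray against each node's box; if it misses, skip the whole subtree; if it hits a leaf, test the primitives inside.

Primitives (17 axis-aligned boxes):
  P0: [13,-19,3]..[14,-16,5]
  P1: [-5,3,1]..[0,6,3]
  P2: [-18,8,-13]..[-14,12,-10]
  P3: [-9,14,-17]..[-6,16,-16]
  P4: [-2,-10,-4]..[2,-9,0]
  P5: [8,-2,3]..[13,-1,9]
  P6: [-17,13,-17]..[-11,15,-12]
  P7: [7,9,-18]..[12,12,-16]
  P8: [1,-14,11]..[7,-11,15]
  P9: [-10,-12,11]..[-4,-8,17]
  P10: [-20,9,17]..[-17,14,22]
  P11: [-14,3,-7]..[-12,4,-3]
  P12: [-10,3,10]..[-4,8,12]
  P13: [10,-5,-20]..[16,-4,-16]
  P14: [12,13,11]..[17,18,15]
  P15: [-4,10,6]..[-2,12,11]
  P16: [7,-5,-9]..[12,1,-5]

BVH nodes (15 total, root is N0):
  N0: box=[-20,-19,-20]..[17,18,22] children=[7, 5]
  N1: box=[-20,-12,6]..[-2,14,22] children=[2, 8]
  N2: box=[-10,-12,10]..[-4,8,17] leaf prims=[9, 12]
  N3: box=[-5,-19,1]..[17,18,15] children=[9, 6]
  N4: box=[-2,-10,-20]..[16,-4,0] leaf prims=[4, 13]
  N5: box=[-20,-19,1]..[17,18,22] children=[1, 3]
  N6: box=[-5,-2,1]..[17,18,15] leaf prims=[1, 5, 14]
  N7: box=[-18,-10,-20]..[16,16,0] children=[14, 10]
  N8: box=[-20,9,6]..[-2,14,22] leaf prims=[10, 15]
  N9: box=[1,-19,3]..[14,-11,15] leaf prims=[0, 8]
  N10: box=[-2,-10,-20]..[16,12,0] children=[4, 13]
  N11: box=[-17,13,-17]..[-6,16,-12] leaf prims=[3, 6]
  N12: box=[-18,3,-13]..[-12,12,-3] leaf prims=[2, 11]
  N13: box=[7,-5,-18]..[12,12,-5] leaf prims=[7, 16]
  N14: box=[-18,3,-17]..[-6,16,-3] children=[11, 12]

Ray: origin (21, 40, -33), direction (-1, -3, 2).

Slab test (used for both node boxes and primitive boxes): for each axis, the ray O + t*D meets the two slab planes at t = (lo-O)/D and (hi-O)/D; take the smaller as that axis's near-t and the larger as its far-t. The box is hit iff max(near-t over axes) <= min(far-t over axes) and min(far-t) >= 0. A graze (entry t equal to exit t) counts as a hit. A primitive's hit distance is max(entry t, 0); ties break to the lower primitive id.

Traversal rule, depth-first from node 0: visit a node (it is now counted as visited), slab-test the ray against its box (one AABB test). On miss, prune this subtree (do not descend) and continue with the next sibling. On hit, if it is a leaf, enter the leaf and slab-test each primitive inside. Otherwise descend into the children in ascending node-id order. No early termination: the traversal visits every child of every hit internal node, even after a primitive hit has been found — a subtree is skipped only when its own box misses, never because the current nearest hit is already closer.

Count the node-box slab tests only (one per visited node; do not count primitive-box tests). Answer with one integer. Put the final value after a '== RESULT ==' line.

Walk:
N0 x:[4,41] y:[22/3,59/3] z:[13/2,55/2] -> hit [22/3,59/3], descend [5, 7]
  N5 x:[4,41] y:[22/3,59/3] z:[17,55/2] -> hit [17,59/3], descend [1, 3]
    N1 x:[23,41] y:[26/3,52/3] z:[39/2,55/2] -> miss, prune
    N3 x:[4,26] y:[22/3,59/3] z:[17,24] -> hit [17,59/3], descend [6, 9]
      N6 x:[4,26] y:[22/3,14] z:[17,24] -> miss, prune
      N9 x:[7,20] y:[17,59/3] z:[18,24] -> hit [18,59/3] leaf, test {P0(miss), P8(miss)}
  N7 x:[5,39] y:[8,50/3] z:[13/2,33/2] -> hit [8,33/2], descend [10, 14]
    N10 x:[5,23] y:[28/3,50/3] z:[13/2,33/2] -> hit [28/3,33/2], descend [4, 13]
      N4 x:[5,23] y:[44/3,50/3] z:[13/2,33/2] -> hit [44/3,33/2] leaf, test {P4(miss), P13(miss)}
      N13 x:[9,14] y:[28/3,15] z:[15/2,14] -> hit [28/3,14] leaf, test {P7(miss), P16@t=13}
    N14 x:[27,39] y:[8,37/3] z:[8,15] -> miss, prune

11 AABB tests over nodes [0, 5, 1, 3, 6, 9, 7, 10, 4, 13, 14]; 3 leaves entered; closest P16.

== RESULT ==
11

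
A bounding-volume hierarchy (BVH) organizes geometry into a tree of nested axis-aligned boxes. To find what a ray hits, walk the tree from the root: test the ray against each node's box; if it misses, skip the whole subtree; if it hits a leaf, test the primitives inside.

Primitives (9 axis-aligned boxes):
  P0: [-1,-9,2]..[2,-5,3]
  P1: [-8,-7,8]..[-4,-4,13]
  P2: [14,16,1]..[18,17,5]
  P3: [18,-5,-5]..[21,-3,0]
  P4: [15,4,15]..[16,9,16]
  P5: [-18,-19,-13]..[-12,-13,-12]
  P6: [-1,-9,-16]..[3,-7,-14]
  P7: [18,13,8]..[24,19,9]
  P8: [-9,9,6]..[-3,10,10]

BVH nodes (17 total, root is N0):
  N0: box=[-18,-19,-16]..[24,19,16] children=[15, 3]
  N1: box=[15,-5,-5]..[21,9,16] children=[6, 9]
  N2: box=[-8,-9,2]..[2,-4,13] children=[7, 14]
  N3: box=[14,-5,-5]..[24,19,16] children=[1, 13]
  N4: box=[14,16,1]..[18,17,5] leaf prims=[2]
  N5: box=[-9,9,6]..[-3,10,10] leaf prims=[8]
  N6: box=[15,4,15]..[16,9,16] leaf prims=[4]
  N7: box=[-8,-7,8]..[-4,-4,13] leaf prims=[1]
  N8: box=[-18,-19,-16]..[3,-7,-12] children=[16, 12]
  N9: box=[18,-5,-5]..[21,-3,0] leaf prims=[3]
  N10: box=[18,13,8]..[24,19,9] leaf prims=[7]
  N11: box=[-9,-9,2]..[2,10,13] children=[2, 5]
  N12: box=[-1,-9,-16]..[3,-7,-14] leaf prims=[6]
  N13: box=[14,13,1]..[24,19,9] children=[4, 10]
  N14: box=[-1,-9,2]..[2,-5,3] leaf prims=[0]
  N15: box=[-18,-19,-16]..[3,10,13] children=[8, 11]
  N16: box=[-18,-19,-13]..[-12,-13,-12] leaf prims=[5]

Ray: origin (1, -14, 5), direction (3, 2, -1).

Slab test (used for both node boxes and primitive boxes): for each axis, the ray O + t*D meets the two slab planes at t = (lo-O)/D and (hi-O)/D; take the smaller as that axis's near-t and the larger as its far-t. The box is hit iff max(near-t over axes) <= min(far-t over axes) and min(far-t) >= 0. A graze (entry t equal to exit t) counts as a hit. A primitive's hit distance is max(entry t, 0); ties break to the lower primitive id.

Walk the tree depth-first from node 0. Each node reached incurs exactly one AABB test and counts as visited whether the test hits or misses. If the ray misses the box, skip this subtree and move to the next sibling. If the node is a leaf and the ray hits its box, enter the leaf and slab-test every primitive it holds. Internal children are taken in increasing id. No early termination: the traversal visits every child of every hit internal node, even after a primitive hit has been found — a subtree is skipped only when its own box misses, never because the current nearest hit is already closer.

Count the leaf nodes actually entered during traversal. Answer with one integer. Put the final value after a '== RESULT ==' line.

Walk:
N0 x:[-19/3,23/3] y:[-5/2,33/2] z:[-11,21] -> hit [-5/2,23/3], descend [3, 15]
  N3 x:[13/3,23/3] y:[9/2,33/2] z:[-11,10] -> hit [9/2,23/3], descend [1, 13]
    N1 x:[14/3,20/3] y:[9/2,23/2] z:[-11,10] -> hit [14/3,20/3], descend [6, 9]
      N6 x:[14/3,5] y:[9,23/2] z:[-11,-10] -> miss, prune
      N9 x:[17/3,20/3] y:[9/2,11/2] z:[5,10] -> miss, prune
    N13 x:[13/3,23/3] y:[27/2,33/2] z:[-4,4] -> miss, prune
  N15 x:[-19/3,2/3] y:[-5/2,12] z:[-8,21] -> hit [-5/2,2/3], descend [8, 11]
    N8 x:[-19/3,2/3] y:[-5/2,7/2] z:[17,21] -> miss, prune
    N11 x:[-10/3,1/3] y:[5/2,12] z:[-8,3] -> miss, prune

9 AABB tests over nodes [0, 3, 1, 6, 9, 13, 15, 8, 11]; 0 leaves entered; closest miss.

== RESULT ==
0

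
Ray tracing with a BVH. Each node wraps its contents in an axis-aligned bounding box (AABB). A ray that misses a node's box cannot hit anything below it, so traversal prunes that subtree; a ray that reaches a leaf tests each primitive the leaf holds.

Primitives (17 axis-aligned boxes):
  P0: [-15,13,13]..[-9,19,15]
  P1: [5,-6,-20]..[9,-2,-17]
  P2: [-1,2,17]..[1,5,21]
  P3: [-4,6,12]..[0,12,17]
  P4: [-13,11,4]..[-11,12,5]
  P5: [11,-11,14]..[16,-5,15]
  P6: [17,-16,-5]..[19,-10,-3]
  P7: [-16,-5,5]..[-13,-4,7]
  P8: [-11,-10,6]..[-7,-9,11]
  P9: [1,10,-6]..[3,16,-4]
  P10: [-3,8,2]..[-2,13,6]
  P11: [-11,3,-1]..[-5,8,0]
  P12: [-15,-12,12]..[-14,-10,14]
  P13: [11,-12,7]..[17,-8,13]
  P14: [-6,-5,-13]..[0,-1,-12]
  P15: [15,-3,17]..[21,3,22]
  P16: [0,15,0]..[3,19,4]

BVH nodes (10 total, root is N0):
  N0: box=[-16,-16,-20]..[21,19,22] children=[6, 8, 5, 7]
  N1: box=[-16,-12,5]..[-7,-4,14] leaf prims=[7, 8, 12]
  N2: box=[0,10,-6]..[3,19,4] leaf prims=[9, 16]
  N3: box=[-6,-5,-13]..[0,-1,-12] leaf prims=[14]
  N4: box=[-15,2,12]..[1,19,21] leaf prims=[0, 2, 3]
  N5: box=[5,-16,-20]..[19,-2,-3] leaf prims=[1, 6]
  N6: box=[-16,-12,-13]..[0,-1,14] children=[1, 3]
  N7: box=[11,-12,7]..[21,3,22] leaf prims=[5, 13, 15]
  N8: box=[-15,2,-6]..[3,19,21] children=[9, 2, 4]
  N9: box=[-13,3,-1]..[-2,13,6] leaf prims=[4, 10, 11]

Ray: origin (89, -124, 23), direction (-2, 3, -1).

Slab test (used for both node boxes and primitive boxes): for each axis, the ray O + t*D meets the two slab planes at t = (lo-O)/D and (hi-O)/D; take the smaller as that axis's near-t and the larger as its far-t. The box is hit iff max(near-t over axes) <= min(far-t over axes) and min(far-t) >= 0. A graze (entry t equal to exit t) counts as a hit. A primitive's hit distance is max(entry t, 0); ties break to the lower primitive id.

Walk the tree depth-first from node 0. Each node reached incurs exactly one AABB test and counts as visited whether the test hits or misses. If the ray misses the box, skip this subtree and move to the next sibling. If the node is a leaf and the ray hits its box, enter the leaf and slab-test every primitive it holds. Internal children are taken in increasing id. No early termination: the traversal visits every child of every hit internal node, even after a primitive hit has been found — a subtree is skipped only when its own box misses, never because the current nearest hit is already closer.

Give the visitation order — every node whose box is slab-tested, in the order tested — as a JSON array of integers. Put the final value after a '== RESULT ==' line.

Walk:
N0 x:[34,105/2] y:[36,143/3] z:[1,43] -> hit [36,43], descend [5, 6, 7, 8]
  N5 x:[35,42] y:[36,122/3] z:[26,43] -> hit [36,122/3] leaf, test {P1@t=40, P6(miss)}
  N6 x:[89/2,105/2] y:[112/3,41] z:[9,36] -> miss, prune
  N7 x:[34,39] y:[112/3,127/3] z:[1,16] -> miss, prune
  N8 x:[43,52] y:[42,143/3] z:[2,29] -> miss, prune

5 AABB tests over nodes [0, 5, 6, 7, 8]; 1 leaf entered; closest P1.

== RESULT ==
[0, 5, 6, 7, 8]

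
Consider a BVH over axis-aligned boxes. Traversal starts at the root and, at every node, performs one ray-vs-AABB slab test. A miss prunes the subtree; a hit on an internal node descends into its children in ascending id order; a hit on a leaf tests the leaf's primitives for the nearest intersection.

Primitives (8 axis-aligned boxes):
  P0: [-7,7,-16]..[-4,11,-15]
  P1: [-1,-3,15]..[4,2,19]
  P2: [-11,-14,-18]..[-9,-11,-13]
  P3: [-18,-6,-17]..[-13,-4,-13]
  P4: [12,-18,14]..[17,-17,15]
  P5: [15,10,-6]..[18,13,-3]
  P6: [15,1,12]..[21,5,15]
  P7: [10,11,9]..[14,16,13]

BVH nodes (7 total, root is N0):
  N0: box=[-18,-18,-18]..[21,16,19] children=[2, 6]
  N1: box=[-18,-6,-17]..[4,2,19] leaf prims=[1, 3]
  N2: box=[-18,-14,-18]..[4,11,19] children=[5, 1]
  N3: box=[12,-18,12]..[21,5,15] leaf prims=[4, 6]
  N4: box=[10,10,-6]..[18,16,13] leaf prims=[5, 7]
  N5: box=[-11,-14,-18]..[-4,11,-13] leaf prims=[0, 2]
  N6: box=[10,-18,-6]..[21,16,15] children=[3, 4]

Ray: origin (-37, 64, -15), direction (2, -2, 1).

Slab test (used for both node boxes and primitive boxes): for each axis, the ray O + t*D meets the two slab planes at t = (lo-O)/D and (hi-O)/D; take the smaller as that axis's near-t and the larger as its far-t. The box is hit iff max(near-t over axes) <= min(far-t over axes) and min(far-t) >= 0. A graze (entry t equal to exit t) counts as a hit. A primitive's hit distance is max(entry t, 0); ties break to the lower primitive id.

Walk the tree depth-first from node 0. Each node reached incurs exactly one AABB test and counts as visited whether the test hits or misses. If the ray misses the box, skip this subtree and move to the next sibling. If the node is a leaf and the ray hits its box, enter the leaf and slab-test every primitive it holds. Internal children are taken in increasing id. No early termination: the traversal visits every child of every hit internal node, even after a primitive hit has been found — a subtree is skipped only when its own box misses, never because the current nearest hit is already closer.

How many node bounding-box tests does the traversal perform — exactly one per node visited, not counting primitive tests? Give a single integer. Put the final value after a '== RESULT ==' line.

Walk:
N0 x:[19/2,29] y:[24,41] z:[-3,34] -> hit [24,29], descend [2, 6]
  N2 x:[19/2,41/2] y:[53/2,39] z:[-3,34] -> miss, prune
  N6 x:[47/2,29] y:[24,41] z:[9,30] -> hit [24,29], descend [3, 4]
    N3 x:[49/2,29] y:[59/2,41] z:[27,30] -> miss, prune
    N4 x:[47/2,55/2] y:[24,27] z:[9,28] -> hit [24,27] leaf, test {P5(miss), P7@t=24}

5 AABB tests over nodes [0, 2, 6, 3, 4]; 1 leaf entered; closest P7.

== RESULT ==
5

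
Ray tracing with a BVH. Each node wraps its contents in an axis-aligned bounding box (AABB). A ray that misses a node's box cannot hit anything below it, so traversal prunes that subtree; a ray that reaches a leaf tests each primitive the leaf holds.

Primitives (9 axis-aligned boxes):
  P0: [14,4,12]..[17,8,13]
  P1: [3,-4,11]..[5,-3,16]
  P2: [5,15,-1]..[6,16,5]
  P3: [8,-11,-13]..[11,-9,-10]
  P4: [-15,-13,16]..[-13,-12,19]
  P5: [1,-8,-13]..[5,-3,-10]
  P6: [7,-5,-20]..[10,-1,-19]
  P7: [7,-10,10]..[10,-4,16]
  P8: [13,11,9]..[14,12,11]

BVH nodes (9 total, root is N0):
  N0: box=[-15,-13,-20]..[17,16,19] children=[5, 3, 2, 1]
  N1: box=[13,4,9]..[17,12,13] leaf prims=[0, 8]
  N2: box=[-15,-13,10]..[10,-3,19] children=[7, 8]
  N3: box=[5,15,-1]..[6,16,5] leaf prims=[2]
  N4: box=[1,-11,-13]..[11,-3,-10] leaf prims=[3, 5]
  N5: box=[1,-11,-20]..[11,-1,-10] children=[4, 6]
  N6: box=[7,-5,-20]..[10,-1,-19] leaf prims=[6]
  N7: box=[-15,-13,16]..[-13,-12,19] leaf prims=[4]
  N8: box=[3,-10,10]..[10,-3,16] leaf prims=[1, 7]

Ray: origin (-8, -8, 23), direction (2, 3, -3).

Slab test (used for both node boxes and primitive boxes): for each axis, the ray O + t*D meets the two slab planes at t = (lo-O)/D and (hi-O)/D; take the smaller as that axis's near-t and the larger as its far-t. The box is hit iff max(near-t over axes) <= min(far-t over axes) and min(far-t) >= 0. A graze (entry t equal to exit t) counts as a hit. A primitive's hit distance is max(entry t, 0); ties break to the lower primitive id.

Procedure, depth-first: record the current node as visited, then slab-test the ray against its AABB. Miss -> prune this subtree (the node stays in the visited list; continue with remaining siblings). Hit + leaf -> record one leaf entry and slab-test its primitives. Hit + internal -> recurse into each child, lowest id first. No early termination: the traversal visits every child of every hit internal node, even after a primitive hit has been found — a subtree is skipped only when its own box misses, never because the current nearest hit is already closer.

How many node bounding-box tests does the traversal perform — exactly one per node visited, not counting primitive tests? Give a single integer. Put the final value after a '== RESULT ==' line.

Walk:
N0 x:[-7/2,25/2] y:[-5/3,8] z:[4/3,43/3] -> hit [4/3,8], descend [1, 2, 3, 5]
  N1 x:[21/2,25/2] y:[4,20/3] z:[10/3,14/3] -> miss, prune
  N2 x:[-7/2,9] y:[-5/3,5/3] z:[4/3,13/3] -> hit [4/3,5/3], descend [7, 8]
    N7 x:[-7/2,-5/2] y:[-5/3,-4/3] z:[4/3,7/3] -> miss, prune
    N8 x:[11/2,9] y:[-2/3,5/3] z:[7/3,13/3] -> miss, prune
  N3 x:[13/2,7] y:[23/3,8] z:[6,8] -> miss, prune
  N5 x:[9/2,19/2] y:[-1,7/3] z:[11,43/3] -> miss, prune

7 AABB tests over nodes [0, 1, 2, 7, 8, 3, 5]; 0 leaves entered; closest miss.

== RESULT ==
7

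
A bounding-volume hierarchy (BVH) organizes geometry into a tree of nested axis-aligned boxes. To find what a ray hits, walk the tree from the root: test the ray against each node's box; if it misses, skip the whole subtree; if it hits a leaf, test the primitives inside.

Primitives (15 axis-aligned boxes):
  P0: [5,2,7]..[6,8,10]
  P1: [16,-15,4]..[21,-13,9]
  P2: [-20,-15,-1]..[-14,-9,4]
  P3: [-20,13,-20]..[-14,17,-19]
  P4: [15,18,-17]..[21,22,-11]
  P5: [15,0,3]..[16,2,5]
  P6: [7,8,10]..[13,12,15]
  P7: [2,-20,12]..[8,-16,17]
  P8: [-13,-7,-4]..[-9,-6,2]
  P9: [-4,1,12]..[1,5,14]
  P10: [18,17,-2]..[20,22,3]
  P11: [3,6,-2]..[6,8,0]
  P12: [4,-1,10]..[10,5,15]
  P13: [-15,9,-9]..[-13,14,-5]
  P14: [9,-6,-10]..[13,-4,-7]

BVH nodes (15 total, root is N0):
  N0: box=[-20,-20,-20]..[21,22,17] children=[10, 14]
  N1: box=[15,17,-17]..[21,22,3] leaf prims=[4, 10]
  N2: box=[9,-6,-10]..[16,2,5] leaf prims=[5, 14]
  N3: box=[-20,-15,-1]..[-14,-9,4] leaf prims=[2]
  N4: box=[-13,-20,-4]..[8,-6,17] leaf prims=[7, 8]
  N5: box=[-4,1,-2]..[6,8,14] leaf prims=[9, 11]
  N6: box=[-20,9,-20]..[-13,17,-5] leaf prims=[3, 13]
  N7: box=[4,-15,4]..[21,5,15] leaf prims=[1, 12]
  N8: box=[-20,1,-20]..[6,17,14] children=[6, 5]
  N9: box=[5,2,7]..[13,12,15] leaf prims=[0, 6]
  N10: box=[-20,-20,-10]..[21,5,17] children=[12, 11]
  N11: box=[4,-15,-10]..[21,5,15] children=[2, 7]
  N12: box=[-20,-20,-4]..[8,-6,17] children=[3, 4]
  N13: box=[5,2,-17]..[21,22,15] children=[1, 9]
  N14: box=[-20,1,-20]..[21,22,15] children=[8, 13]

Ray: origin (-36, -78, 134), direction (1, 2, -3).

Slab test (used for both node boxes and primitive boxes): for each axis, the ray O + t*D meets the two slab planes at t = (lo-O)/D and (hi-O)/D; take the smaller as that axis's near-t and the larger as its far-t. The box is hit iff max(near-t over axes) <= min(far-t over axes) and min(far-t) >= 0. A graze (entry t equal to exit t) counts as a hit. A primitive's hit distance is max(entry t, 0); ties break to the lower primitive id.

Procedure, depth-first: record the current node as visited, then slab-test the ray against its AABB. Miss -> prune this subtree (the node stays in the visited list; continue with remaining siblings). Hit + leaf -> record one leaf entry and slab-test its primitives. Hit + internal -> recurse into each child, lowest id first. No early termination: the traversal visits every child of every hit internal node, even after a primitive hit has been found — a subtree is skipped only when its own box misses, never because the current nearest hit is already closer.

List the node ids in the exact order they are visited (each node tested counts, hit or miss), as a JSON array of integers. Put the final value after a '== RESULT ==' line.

Trace the traversal:
N0 x:[16,57] y:[29,50] z:[39,154/3] -> hit [39,50], descend [10, 14]
  N10 x:[16,57] y:[29,83/2] z:[39,48] -> hit [39,83/2], descend [11, 12]
    N11 x:[40,57] y:[63/2,83/2] z:[119/3,48] -> hit [40,83/2], descend [2, 7]
      N2 x:[45,52] y:[36,40] z:[43,48] -> miss, prune
      N7 x:[40,57] y:[63/2,83/2] z:[119/3,130/3] -> hit [40,83/2] leaf, test {P1(miss), P12@t=40}
    N12 x:[16,44] y:[29,36] z:[39,46] -> miss, prune
  N14 x:[16,57] y:[79/2,50] z:[119/3,154/3] -> hit [119/3,50], descend [8, 13]
    N8 x:[16,42] y:[79/2,95/2] z:[40,154/3] -> hit [40,42], descend [5, 6]
      N5 x:[32,42] y:[79/2,43] z:[40,136/3] -> hit [40,42] leaf, test {P9(miss), P11(miss)}
      N6 x:[16,23] y:[87/2,95/2] z:[139/3,154/3] -> miss, prune
    N13 x:[41,57] y:[40,50] z:[119/3,151/3] -> hit [41,50], descend [1, 9]
      N1 x:[51,57] y:[95/2,50] z:[131/3,151/3] -> miss, prune
      N9 x:[41,49] y:[40,45] z:[119/3,127/3] -> hit [41,127/3] leaf, test {P0@t=124/3, P6(miss)}

Visited [0, 10, 11, 2, 7, 12, 14, 8, 5, 6, 13, 1, 9]. Tests: 13 box, 3 leaf. Nearest: P12.

== RESULT ==
[0, 10, 11, 2, 7, 12, 14, 8, 5, 6, 13, 1, 9]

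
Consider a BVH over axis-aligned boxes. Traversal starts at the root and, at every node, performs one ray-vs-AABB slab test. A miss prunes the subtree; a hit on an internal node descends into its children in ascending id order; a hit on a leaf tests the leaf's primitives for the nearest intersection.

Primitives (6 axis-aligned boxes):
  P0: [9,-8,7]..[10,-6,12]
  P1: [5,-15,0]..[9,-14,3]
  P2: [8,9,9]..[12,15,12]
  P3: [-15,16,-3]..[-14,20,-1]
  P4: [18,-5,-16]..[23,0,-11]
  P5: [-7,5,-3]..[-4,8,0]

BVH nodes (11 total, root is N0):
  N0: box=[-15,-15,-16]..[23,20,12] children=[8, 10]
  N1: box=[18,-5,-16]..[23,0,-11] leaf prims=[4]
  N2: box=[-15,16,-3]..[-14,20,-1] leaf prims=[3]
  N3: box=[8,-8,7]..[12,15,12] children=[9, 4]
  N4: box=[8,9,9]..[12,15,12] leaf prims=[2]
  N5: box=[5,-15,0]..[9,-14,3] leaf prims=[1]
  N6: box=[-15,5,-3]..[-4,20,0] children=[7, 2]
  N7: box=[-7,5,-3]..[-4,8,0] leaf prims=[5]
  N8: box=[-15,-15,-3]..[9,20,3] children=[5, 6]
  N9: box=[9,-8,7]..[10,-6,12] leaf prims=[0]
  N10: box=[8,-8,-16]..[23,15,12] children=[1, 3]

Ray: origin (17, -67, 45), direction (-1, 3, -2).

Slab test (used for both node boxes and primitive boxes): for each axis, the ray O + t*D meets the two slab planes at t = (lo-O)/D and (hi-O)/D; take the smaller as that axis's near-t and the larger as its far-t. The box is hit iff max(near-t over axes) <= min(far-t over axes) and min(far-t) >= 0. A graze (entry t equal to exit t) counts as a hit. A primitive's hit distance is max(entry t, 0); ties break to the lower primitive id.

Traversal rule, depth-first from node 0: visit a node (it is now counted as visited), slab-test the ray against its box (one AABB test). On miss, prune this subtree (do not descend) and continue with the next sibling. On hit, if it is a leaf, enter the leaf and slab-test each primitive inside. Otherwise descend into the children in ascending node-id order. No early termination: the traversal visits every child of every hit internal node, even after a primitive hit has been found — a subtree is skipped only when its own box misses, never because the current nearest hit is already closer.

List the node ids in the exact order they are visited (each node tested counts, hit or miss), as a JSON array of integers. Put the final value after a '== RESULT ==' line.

Walk:
N0 x:[-6,32] y:[52/3,29] z:[33/2,61/2] -> hit [52/3,29], descend [8, 10]
  N8 x:[8,32] y:[52/3,29] z:[21,24] -> hit [21,24], descend [5, 6]
    N5 x:[8,12] y:[52/3,53/3] z:[21,45/2] -> miss, prune
    N6 x:[21,32] y:[24,29] z:[45/2,24] -> hit [24,24], descend [2, 7]
      N2 x:[31,32] y:[83/3,29] z:[23,24] -> miss, prune
      N7 x:[21,24] y:[24,25] z:[45/2,24] -> hit [24,24] leaf, test {P5@t=24}
  N10 x:[-6,9] y:[59/3,82/3] z:[33/2,61/2] -> miss, prune

Visited [0, 8, 5, 6, 2, 7, 10]. Tests: 7 box, 1 leaf. Nearest: P5.

== RESULT ==
[0, 8, 5, 6, 2, 7, 10]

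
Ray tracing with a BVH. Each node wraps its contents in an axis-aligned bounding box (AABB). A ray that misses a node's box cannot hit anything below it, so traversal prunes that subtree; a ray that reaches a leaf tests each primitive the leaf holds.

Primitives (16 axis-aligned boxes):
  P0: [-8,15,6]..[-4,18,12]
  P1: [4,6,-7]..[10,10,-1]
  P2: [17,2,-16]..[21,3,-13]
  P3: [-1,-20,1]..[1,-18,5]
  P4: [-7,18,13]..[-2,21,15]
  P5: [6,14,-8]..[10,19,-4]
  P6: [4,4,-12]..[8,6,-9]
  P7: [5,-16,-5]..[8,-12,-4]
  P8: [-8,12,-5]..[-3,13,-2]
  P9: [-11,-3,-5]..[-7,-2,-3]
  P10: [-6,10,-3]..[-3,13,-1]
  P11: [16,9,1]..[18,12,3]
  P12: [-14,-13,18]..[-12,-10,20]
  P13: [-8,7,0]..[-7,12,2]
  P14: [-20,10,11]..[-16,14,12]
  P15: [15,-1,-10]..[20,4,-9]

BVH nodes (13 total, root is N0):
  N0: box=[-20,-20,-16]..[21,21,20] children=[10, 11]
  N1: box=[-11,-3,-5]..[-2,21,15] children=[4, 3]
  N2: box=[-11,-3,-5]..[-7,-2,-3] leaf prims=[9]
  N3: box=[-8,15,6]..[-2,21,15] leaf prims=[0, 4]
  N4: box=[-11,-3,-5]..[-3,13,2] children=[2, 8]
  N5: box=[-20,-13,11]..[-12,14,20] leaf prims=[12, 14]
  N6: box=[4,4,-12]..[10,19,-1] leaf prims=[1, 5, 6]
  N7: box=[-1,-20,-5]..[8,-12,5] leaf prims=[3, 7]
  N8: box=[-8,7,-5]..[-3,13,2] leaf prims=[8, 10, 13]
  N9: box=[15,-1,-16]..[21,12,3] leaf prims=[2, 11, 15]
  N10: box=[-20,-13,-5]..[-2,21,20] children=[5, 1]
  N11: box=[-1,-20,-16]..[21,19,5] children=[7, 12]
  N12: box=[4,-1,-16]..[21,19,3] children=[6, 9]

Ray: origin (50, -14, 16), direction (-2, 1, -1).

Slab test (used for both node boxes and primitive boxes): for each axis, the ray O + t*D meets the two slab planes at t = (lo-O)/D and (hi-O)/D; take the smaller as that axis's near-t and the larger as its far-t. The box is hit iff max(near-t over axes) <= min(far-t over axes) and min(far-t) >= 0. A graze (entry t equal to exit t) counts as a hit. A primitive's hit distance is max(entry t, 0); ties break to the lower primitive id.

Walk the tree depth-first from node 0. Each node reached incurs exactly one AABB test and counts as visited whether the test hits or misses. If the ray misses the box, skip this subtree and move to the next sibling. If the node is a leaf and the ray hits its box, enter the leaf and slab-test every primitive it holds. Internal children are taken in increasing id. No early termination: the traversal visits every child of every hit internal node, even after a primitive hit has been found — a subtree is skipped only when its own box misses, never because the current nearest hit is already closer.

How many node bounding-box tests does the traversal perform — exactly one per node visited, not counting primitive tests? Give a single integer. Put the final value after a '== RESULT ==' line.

Walk:
N0 x:[29/2,35] y:[-6,35] z:[-4,32] -> hit [29/2,32], descend [10, 11]
  N10 x:[26,35] y:[1,35] z:[-4,21] -> miss, prune
  N11 x:[29/2,51/2] y:[-6,33] z:[11,32] -> hit [29/2,51/2], descend [7, 12]
    N7 x:[21,51/2] y:[-6,2] z:[11,21] -> miss, prune
    N12 x:[29/2,23] y:[13,33] z:[13,32] -> hit [29/2,23], descend [6, 9]
      N6 x:[20,23] y:[18,33] z:[17,28] -> hit [20,23] leaf, test {P1@t=20, P5(miss), P6(miss)}
      N9 x:[29/2,35/2] y:[13,26] z:[13,32] -> hit [29/2,35/2] leaf, test {P2(miss), P11(miss), P15(miss)}

Visited [0, 10, 11, 7, 12, 6, 9]. Tests: 7 box, 2 leaf. Nearest: P1.

== RESULT ==
7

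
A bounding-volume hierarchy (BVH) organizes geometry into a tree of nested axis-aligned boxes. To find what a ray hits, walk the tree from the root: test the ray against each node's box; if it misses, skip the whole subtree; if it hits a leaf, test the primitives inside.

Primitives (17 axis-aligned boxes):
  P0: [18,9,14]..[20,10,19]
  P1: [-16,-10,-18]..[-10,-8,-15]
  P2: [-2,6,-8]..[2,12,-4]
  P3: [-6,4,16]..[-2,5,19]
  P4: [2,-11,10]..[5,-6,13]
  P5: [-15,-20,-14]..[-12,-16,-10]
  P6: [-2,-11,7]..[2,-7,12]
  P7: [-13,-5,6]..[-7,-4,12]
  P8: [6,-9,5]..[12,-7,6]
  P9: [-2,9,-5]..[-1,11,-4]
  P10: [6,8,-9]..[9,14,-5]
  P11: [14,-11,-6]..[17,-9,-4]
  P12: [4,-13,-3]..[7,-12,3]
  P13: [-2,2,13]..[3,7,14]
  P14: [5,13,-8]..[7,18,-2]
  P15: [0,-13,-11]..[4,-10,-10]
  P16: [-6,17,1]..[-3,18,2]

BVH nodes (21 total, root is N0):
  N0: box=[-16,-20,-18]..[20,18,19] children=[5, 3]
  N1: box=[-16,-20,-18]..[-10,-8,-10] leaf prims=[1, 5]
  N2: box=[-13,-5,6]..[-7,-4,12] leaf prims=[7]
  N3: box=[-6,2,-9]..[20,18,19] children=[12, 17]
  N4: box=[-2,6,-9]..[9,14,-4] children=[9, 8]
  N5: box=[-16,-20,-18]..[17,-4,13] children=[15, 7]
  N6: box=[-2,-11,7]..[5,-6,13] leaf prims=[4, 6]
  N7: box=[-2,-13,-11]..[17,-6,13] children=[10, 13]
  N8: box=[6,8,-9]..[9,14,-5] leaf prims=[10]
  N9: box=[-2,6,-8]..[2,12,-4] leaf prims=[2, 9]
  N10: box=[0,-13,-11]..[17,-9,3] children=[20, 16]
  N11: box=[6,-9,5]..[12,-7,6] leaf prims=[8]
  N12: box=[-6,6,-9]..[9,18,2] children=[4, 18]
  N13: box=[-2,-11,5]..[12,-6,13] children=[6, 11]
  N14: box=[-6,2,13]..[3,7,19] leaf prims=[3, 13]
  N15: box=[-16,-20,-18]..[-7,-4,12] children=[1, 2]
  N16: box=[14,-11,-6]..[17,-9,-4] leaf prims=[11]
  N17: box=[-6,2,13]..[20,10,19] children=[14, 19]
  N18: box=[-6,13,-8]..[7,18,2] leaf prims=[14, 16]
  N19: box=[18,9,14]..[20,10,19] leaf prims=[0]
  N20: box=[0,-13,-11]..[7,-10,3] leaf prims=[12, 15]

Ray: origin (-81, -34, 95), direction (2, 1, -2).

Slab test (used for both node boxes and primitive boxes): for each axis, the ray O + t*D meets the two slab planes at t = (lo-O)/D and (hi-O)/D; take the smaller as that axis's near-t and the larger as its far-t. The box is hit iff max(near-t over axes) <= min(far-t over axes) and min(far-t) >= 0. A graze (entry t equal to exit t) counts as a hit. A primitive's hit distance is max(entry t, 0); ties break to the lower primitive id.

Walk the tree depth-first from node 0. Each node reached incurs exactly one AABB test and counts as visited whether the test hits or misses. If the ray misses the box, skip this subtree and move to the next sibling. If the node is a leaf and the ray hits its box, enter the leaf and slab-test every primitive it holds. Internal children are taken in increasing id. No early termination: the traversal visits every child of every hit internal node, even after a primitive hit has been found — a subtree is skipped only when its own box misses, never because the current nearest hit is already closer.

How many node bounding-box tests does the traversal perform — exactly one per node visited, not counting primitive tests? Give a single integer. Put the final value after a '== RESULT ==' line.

Trace the traversal:
N0 x:[65/2,101/2] y:[14,52] z:[38,113/2] -> hit [38,101/2], descend [3, 5]
  N3 x:[75/2,101/2] y:[36,52] z:[38,52] -> hit [38,101/2], descend [12, 17]
    N12 x:[75/2,45] y:[40,52] z:[93/2,52] -> miss, prune
    N17 x:[75/2,101/2] y:[36,44] z:[38,41] -> hit [38,41], descend [14, 19]
      N14 x:[75/2,42] y:[36,41] z:[38,41] -> hit [38,41] leaf, test {P3@t=38, P13@t=81/2}
      N19 x:[99/2,101/2] y:[43,44] z:[38,81/2] -> miss, prune
  N5 x:[65/2,49] y:[14,30] z:[41,113/2] -> miss, prune

order=[0, 3, 12, 17, 14, 19, 5]  |boxes|=7  |leaves|=1  hit=P3

== RESULT ==
7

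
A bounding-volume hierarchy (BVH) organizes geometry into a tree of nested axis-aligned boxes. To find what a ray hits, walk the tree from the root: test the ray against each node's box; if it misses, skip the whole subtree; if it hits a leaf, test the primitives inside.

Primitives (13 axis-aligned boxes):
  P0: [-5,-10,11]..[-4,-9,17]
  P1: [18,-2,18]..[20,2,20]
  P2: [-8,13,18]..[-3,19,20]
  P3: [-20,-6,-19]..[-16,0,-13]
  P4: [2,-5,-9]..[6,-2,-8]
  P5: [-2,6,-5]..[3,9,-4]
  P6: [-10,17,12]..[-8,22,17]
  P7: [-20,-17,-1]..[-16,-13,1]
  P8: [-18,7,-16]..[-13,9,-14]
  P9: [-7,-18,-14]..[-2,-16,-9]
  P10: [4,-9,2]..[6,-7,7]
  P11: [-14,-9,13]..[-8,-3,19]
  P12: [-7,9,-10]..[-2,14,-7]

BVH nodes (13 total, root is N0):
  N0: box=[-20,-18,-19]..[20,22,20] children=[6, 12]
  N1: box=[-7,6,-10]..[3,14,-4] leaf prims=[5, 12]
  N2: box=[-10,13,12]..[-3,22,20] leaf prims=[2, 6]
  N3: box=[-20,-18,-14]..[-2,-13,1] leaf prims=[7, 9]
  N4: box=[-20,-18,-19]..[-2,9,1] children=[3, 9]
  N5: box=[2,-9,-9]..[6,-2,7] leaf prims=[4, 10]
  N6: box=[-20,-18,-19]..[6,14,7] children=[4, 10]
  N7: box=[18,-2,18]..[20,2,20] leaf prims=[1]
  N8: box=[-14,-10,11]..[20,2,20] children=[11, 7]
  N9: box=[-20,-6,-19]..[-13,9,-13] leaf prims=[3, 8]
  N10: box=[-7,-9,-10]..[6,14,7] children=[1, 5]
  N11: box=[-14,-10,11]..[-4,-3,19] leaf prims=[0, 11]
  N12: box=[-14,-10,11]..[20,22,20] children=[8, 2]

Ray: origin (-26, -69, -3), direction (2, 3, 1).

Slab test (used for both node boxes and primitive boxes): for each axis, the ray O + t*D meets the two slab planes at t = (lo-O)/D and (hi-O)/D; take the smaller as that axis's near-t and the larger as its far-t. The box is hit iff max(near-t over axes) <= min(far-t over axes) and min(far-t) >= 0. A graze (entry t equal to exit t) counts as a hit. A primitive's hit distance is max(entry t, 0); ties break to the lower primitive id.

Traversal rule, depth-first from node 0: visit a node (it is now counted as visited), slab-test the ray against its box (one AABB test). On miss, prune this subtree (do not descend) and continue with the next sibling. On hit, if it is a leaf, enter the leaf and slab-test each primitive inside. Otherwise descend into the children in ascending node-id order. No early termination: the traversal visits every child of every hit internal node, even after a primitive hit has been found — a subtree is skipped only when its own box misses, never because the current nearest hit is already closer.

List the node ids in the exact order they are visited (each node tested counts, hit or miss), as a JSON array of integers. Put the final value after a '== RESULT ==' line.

Traverse from the root:
N0 x:[3,23] y:[17,91/3] z:[-16,23] -> hit [17,23], descend [6, 12]
  N6 x:[3,16] y:[17,83/3] z:[-16,10] -> miss, prune
  N12 x:[6,23] y:[59/3,91/3] z:[14,23] -> hit [59/3,23], descend [2, 8]
    N2 x:[8,23/2] y:[82/3,91/3] z:[15,23] -> miss, prune
    N8 x:[6,23] y:[59/3,71/3] z:[14,23] -> hit [59/3,23], descend [7, 11]
      N7 x:[22,23] y:[67/3,71/3] z:[21,23] -> hit [67/3,23] leaf, test {P1@t=67/3}
      N11 x:[6,11] y:[59/3,22] z:[14,22] -> miss, prune

Summary -> nodes [0, 6, 12, 2, 8, 7, 11]; box-tests=7; leaf-entries=1; first=P1

== RESULT ==
[0, 6, 12, 2, 8, 7, 11]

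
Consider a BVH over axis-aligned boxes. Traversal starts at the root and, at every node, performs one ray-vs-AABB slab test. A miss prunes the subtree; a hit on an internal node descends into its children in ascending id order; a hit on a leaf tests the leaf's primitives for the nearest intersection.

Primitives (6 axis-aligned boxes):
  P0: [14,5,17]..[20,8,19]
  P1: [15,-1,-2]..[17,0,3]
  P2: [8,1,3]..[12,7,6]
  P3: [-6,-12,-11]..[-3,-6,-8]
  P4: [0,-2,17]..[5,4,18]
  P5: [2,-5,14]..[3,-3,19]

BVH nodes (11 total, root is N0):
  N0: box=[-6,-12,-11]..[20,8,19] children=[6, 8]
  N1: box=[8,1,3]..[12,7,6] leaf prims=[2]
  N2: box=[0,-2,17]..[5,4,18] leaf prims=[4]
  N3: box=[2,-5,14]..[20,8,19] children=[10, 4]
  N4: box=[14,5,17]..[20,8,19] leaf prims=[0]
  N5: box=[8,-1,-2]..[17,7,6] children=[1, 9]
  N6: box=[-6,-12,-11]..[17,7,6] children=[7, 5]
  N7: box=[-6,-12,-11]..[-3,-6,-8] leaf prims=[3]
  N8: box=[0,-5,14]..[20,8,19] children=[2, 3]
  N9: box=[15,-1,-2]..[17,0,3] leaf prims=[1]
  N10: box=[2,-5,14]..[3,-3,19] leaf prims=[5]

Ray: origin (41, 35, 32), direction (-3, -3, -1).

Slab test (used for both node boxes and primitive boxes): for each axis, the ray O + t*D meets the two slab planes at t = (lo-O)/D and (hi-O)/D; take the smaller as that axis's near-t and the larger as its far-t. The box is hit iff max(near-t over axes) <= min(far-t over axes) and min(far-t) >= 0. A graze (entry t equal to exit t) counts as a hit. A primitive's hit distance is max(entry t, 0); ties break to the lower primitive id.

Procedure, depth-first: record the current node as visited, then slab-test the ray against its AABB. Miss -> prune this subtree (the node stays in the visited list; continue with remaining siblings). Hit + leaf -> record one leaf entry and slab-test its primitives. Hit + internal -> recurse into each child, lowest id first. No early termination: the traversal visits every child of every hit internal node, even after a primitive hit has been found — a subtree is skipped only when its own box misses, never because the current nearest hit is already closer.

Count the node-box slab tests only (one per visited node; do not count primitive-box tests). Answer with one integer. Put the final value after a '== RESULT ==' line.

Traverse from the root:
N0 x:[7,47/3] y:[9,47/3] z:[13,43] -> hit [13,47/3], descend [6, 8]
  N6 x:[8,47/3] y:[28/3,47/3] z:[26,43] -> miss, prune
  N8 x:[7,41/3] y:[9,40/3] z:[13,18] -> hit [13,40/3], descend [2, 3]
    N2 x:[12,41/3] y:[31/3,37/3] z:[14,15] -> miss, prune
    N3 x:[7,13] y:[9,40/3] z:[13,18] -> hit [13,13], descend [4, 10]
      N4 x:[7,9] y:[9,10] z:[13,15] -> miss, prune
      N10 x:[38/3,13] y:[38/3,40/3] z:[13,18] -> hit [13,13] leaf, test {P5@t=13}

7 AABB tests over nodes [0, 6, 8, 2, 3, 4, 10]; 1 leaf entered; closest P5.

== RESULT ==
7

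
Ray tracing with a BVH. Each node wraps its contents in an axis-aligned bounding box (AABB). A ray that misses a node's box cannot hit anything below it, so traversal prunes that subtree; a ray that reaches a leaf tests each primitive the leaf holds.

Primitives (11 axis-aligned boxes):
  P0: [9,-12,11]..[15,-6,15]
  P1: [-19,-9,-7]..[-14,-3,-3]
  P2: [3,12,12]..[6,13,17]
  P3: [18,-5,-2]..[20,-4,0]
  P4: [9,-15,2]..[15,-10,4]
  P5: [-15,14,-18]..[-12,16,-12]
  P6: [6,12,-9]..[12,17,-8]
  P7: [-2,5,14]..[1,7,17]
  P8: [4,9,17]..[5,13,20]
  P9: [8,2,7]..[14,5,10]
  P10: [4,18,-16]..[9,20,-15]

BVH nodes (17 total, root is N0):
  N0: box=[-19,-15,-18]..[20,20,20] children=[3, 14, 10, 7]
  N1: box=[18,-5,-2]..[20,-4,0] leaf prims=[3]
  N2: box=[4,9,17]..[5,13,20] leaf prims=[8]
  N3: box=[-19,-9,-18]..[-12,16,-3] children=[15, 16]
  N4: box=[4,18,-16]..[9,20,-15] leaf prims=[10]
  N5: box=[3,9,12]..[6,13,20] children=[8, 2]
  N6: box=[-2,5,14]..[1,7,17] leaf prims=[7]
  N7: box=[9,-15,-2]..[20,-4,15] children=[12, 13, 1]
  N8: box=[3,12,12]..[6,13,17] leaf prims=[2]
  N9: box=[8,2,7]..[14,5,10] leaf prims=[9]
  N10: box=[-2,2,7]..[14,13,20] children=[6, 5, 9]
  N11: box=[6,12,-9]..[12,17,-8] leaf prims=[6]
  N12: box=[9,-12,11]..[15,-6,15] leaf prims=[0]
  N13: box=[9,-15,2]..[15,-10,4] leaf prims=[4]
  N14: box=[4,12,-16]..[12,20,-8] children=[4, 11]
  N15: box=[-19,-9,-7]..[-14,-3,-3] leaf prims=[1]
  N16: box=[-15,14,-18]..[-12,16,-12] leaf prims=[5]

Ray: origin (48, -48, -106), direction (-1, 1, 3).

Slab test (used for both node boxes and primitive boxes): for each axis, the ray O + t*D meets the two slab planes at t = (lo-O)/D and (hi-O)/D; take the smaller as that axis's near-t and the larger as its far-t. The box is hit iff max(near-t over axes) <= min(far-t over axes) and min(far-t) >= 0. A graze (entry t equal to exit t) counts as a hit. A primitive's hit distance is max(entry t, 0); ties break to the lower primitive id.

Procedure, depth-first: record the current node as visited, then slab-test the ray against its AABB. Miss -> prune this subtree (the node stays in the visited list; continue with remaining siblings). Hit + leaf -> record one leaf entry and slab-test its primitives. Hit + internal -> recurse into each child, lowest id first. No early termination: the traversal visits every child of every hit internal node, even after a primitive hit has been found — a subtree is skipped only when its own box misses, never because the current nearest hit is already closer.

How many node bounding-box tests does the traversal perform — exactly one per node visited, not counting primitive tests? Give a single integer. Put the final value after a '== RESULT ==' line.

Walk:
N0 x:[28,67] y:[33,68] z:[88/3,42] -> hit [33,42], descend [3, 7, 10, 14]
  N3 x:[60,67] y:[39,64] z:[88/3,103/3] -> miss, prune
  N7 x:[28,39] y:[33,44] z:[104/3,121/3] -> hit [104/3,39], descend [1, 12, 13]
    N1 x:[28,30] y:[43,44] z:[104/3,106/3] -> miss, prune
    N12 x:[33,39] y:[36,42] z:[39,121/3] -> hit [39,39] leaf, test {P0@t=39}
    N13 x:[33,39] y:[33,38] z:[36,110/3] -> hit [36,110/3] leaf, test {P4@t=36}
  N10 x:[34,50] y:[50,61] z:[113/3,42] -> miss, prune
  N14 x:[36,44] y:[60,68] z:[30,98/3] -> miss, prune

Summary -> nodes [0, 3, 7, 1, 12, 13, 10, 14]; box-tests=8; leaf-entries=2; first=P4

== RESULT ==
8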